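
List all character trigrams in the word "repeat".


Word: "repeat" (length 6)
Number of trigrams = 6 - 3 + 1 = 4
  Position 0: "rep"
  Position 1: "epe"
  Position 2: "pea"
  Position 3: "eat"
Trigrams = "rep", "epe", "pea", "eat"


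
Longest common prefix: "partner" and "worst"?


Word 1: "partner"
Word 2: "worst"
Comparing from start:
  Pos 0: 'p' != 'w' (stop)
LCP = "" (length 0)


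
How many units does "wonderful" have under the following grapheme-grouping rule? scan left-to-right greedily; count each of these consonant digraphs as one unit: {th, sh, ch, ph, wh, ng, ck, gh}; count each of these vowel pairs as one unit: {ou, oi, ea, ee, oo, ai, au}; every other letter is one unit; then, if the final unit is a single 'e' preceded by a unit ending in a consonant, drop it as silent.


Word: "wonderful" (9 letters)
Left-to-right scan:
  (1) 'w' (letter)
  (2) 'o' (letter)
  (3) 'n' (letter)
  (4) 'd' (letter)
  (5) 'e' (letter)
  (6) 'r' (letter)
  (7) 'f' (letter)
  (8) 'u' (letter)
  (9) 'l' (letter)
Units from scan: 9
Sound units = 9 units


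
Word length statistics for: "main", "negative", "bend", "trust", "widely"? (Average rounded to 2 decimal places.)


Lengths: "main"=4, "negative"=8, "bend"=4, "trust"=5, "widely"=6
Sum = 27, Count = 5
Average = 27/5 = 5.40
= avg=5.40, min=4, max=8


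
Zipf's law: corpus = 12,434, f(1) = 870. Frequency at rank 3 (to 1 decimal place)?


Zipf's law: f(r) = f(1) / r
f(1) = 870
f(3) = 870 / 3
= 290.0 occurrences


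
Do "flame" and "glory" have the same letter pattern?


Pattern of "flame": [0, 1, 2, 3, 4]
Pattern of "glory": [0, 1, 2, 3, 4]
Patterns match
Same pattern = Yes


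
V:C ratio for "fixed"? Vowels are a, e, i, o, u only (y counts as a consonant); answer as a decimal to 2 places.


Word: "fixed"
Vowels (a,e,i,o,u): 2
Consonants: 3
Ratio = 2/3
= 0.67


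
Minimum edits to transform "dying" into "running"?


Word 1: "dying" (length 5)
Word 2: "running" (length 7)
One optimal edit sequence (insert/delete/substitute each cost 1):
  1. insert 'r'  (+1)
  2. insert 'u'  (+1)
  3. substitute 'd' -> 'n'  (+1)
  4. substitute 'y' -> 'n'  (+1)
  5. keep 'i'
  6. keep 'n'
  7. keep 'g'
Total edit operations: 4
Edit distance = 4


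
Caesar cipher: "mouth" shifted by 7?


Word: "mouth"
Shift: 7
Each letter → (letter + shift) mod 26:
  'm' (12) + 7 = 19 → 't'
  'o' (14) + 7 = 21 → 'v'
  'u' (20) + 7 = 1 → 'b'
  't' (19) + 7 = 0 → 'a'
  'h' (7) + 7 = 14 → 'o'
Result = "tvbao"


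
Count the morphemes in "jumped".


Word: "jumped"
Morphemes: jump / -ed
Each morpheme carries meaning
= 2 morphemes


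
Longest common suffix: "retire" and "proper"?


Word 1: "retire"
Word 2: "proper"
Comparing from end:
  Pos -1: 'e' != 'r' (stop)
LCS = "" (length 0)


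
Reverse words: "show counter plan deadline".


Original: "show counter plan deadline"
Words (1..n): show | counter | plan | deadline
Reversed (n..1): deadline | plan | counter | show
Result = "deadline plan counter show"


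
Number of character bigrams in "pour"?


Word: "pour" (length 4)
Number of 2-grams = length - 2 + 1 = 4 - 2 + 1
= 3


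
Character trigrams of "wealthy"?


Word: "wealthy" (length 7)
Number of trigrams = 7 - 3 + 1 = 5
  Position 0: "wea"
  Position 1: "eal"
  Position 2: "alt"
  Position 3: "lth"
  Position 4: "thy"
Trigrams = "wea", "eal", "alt", "lth", "thy"


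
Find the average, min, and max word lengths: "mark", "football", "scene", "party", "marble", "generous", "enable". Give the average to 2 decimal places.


Lengths: "mark"=4, "football"=8, "scene"=5, "party"=5, "marble"=6, "generous"=8, "enable"=6
Sum = 42, Count = 7
Average = 42/7 = 6.00
= avg=6.00, min=4, max=8


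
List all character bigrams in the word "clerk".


Word: "clerk" (length 5)
Number of bigrams = 5 - 2 + 1 = 4
  Position 0: "cl"
  Position 1: "le"
  Position 2: "er"
  Position 3: "rk"
Bigrams = "cl", "le", "er", "rk"


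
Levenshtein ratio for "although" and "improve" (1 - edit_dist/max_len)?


Word 1: "although" (length 8)
Word 2: "improve" (length 7)
One optimal edit sequence:
  1. substitute 'a' -> 'i'  (+1)
  2. substitute 'l' -> 'm'  (+1)
  3. substitute 't' -> 'p'  (+1)
  4. substitute 'h' -> 'r'  (+1)
  5. keep 'o'
  6. delete 'u'  (+1)
  7. substitute 'g' -> 'v'  (+1)
  8. substitute 'h' -> 'e'  (+1)
Edit distance = 7
Max length = max(8, 7) = 8
Similarity = 1 - 7/8
= 0.1250


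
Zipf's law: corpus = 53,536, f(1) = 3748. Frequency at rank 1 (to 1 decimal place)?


Zipf's law: f(r) = f(1) / r
f(1) = 3748
f(1) = 3748 / 1
= 3748.0 occurrences


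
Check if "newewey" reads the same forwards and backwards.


Word: "newewey"
Reversed: "yewewen"
Forward == Backward? newewey != yewewen
Palindrome = No


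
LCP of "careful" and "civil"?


Word 1: "careful"
Word 2: "civil"
Comparing from start:
  Pos 0: 'c' == 'c'
  Pos 1: 'a' != 'i' (stop)
LCP = "c" (length 1)


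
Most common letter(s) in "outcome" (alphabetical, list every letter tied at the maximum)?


Word: "outcome"
Letter counts:
  'c': 1
  'e': 1
  'm': 1
  'o': 2
  't': 1
  'u': 1
Maximum count = 2
Most frequent = 'o' (2 times each)


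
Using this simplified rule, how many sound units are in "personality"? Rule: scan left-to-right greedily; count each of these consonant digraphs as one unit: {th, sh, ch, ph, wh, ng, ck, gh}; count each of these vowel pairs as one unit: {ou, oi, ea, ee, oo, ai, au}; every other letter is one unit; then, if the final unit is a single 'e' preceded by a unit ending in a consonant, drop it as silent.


Word: "personality" (11 letters)
Left-to-right scan:
  (1) 'p' (letter)
  (2) 'e' (letter)
  (3) 'r' (letter)
  (4) 's' (letter)
  (5) 'o' (letter)
  (6) 'n' (letter)
  (7) 'a' (letter)
  (8) 'l' (letter)
  (9) 'i' (letter)
  (10) 't' (letter)
  (11) 'y' (letter)
Units from scan: 11
Sound units = 11 units


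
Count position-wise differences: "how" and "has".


Comparing character by character (same length = 3):
  Pos 0: 'h' vs 'h' =
  Pos 1: 'o' vs 'a' !=
  Pos 2: 'w' vs 's' !=
Hamming distance = 2


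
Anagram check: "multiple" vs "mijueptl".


Word 1: "multiple" → sorted: eillmptu
Word 2: "mijueptl" → sorted: eijlmptu
Same letters? eillmptu != eijlmptu
Anagram = No


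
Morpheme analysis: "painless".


Word: "painless"
Morphemes: pain + -less
Each morpheme carries meaning
= 2 morphemes


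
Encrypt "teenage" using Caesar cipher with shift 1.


Word: "teenage"
Shift: 1
Each letter → (letter + shift) mod 26:
  't' (19) + 1 = 20 → 'u'
  'e' (4) + 1 = 5 → 'f'
  'e' (4) + 1 = 5 → 'f'
  'n' (13) + 1 = 14 → 'o'
  'a' (0) + 1 = 1 → 'b'
  'g' (6) + 1 = 7 → 'h'
  'e' (4) + 1 = 5 → 'f'
Result = "uffobhf"


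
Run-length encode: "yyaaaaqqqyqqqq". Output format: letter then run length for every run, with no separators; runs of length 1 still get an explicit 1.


String: "yyaaaaqqqyqqqq"
Scanning for consecutive runs:
  'y' x 2
  'a' x 4
  'q' x 3
  'y' x 1
  'q' x 4
RLE = "y2a4q3y1q4"


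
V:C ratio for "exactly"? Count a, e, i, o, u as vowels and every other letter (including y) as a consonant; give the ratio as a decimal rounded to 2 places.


Word: "exactly"
Vowels (a,e,i,o,u): 2
Consonants: 5
Ratio = 2/5
= 0.40


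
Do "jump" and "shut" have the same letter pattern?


Pattern of "jump": [0, 1, 2, 3]
Pattern of "shut": [0, 1, 2, 3]
Patterns match
Same pattern = Yes


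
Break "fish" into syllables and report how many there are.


Word: "fish"
Syllable breakdown: fish
Counting: 1 part
= 1 syllable


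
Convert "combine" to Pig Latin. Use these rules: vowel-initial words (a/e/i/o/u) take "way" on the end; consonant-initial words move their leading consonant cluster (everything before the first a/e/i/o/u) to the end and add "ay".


Word: "combine"
Starts with consonant(s) → move to end, add 'ay'
Consonant cluster: "c"
Pig Latin = "ombinecay"


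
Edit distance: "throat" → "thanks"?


Word 1: "throat" (length 6)
Word 2: "thanks" (length 6)
One optimal edit sequence (insert/delete/substitute each cost 1):
  1. keep 't'
  2. keep 'h'
  3. substitute 'r' -> 'a'  (+1)
  4. substitute 'o' -> 'n'  (+1)
  5. substitute 'a' -> 'k'  (+1)
  6. substitute 't' -> 's'  (+1)
Total edit operations: 4
Edit distance = 4


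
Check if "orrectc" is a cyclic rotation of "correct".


Word: "correct", Candidate: "orrectc"
Method: check if candidate is substring of word+word
"correctcorrect" contains "orrectc"? Yes
Is rotation = Yes


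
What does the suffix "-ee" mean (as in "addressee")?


Suffix: -ee
As in: addressee -> address + -ee
Meaning = one who receives


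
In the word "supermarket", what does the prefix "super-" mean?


Prefix: super-
As in: supermarket -> super- + market
Meaning = above / beyond


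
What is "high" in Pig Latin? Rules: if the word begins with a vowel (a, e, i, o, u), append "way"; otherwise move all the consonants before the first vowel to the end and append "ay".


Word: "high"
Starts with consonant(s) → move to end, add 'ay'
Consonant cluster: "h"
Pig Latin = "ighhay"


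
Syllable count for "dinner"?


Word: "dinner"
Syllable breakdown: din-ner
Counting: 2 parts
= 2 syllables


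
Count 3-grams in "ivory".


Word: "ivory" (length 5)
Number of 3-grams = length - 3 + 1 = 5 - 3 + 1
= 3


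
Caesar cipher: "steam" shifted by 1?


Word: "steam"
Shift: 1
Each letter → (letter + shift) mod 26:
  's' (18) + 1 = 19 → 't'
  't' (19) + 1 = 20 → 'u'
  'e' (4) + 1 = 5 → 'f'
  'a' (0) + 1 = 1 → 'b'
  'm' (12) + 1 = 13 → 'n'
Result = "tufbn"


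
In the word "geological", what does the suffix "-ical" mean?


Suffix: -ical
Example: geological (geology + -ical, with a spelling change)
Meaning = relating to


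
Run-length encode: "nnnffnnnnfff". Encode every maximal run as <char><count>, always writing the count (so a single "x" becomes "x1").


String: "nnnffnnnnfff"
Scanning for consecutive runs:
  'n' x 3
  'f' x 2
  'n' x 4
  'f' x 3
RLE = "n3f2n4f3"


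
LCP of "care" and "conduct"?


Word 1: "care"
Word 2: "conduct"
Comparing from start:
  Pos 0: 'c' == 'c'
  Pos 1: 'a' != 'o' (stop)
LCP = "c" (length 1)


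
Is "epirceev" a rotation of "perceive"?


Word: "perceive", Candidate: "epirceev"
Method: check if candidate is substring of word+word
"perceiveperceive" contains "epirceev"? No
Is rotation = No


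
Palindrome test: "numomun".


Word: "numomun"
Reversed: "numomun"
Forward == Backward? numomun == numomun
Palindrome = Yes


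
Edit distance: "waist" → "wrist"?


Word 1: "waist" (length 5)
Word 2: "wrist" (length 5)
One optimal edit sequence (insert/delete/substitute each cost 1):
  1. keep 'w'
  2. substitute 'a' -> 'r'  (+1)
  3. keep 'i'
  4. keep 's'
  5. keep 't'
Total edit operations: 1
Edit distance = 1


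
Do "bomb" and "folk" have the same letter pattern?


Pattern of "bomb": [0, 1, 2, 0]
Pattern of "folk": [0, 1, 2, 3]
Patterns do not match
Same pattern = No


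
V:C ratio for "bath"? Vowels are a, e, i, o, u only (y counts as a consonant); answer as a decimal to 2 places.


Word: "bath"
Vowels (a,e,i,o,u): 1
Consonants: 3
Ratio = 1/3
= 0.33


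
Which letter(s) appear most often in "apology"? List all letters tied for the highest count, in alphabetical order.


Word: "apology"
Letter counts:
  'a': 1
  'g': 1
  'l': 1
  'o': 2
  'p': 1
  'y': 1
Maximum count = 2
Most frequent = 'o' (2 times each)


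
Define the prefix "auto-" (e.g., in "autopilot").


Prefix: auto-
Example: autopilot (auto- + pilot)
Meaning = self


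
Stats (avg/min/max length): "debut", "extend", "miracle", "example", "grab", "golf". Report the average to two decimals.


Lengths: "debut"=5, "extend"=6, "miracle"=7, "example"=7, "grab"=4, "golf"=4
Sum = 33, Count = 6
Average = 33/6 = 5.50
= avg=5.50, min=4, max=7


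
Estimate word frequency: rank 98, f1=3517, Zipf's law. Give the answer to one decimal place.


Zipf's law: f(r) = f(1) / r
f(1) = 3517
f(98) = 3517 / 98
= 35.9 occurrences


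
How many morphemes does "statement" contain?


Word: "statement"
Morphemes: state / -ment
Each morpheme carries meaning
= 2 morphemes


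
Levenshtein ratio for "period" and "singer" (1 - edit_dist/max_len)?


Word 1: "period" (length 6)
Word 2: "singer" (length 6)
One optimal edit sequence:
  1. substitute 'p' -> 's'  (+1)
  2. substitute 'e' -> 'i'  (+1)
  3. substitute 'r' -> 'n'  (+1)
  4. substitute 'i' -> 'g'  (+1)
  5. substitute 'o' -> 'e'  (+1)
  6. substitute 'd' -> 'r'  (+1)
Edit distance = 6
Max length = max(6, 6) = 6
Similarity = 1 - 6/6
= 0.0000


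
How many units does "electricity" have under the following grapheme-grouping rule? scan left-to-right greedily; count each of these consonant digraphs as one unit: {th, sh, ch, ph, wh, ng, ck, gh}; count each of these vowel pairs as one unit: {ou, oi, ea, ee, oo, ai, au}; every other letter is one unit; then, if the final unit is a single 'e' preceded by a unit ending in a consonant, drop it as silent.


Word: "electricity" (11 letters)
Left-to-right scan:
  [1] 'e' (letter)
  [2] 'l' (letter)
  [3] 'e' (letter)
  [4] 'c' (letter)
  [5] 't' (letter)
  [6] 'r' (letter)
  [7] 'i' (letter)
  [8] 'c' (letter)
  [9] 'i' (letter)
  [10] 't' (letter)
  [11] 'y' (letter)
Units from scan: 11
Sound units = 11 units


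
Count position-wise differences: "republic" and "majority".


Comparing character by character (same length = 8):
  Pos 0: 'r' vs 'm' !=
  Pos 1: 'e' vs 'a' !=
  Pos 2: 'p' vs 'j' !=
  Pos 3: 'u' vs 'o' !=
  Pos 4: 'b' vs 'r' !=
  Pos 5: 'l' vs 'i' !=
  Pos 6: 'i' vs 't' !=
  Pos 7: 'c' vs 'y' !=
Hamming distance = 8


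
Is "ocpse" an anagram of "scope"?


Word 1: "scope" → sorted: ceops
Word 2: "ocpse" → sorted: ceops
Same letters? ceops == ceops
Anagram = Yes


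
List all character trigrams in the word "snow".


Word: "snow" (length 4)
Number of trigrams = 4 - 3 + 1 = 2
  Position 0: "sno"
  Position 1: "now"
Trigrams = "sno", "now"


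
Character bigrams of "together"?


Word: "together" (length 8)
Number of bigrams = 8 - 2 + 1 = 7
  Position 0: "to"
  Position 1: "og"
  Position 2: "ge"
  Position 3: "et"
  Position 4: "th"
  Position 5: "he"
  Position 6: "er"
Bigrams = "to", "og", "ge", "et", "th", "he", "er"


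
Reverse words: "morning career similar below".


Original: "morning career similar below"
Words (1..n): morning | career | similar | below
Reversed (n..1): below | similar | career | morning
Result = "below similar career morning"


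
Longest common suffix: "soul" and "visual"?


Word 1: "soul"
Word 2: "visual"
Comparing from end:
  Pos -1: 'l' == 'l'
  Pos -2: 'u' != 'a' (stop)
LCS = "l" (length 1)


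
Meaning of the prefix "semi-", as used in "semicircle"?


Prefix: semi-
Example: semicircle = semi- + circle
Meaning = half


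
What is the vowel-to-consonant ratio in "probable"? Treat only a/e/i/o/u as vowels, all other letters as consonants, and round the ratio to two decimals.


Word: "probable"
Vowels (a,e,i,o,u): 3
Consonants: 5
Ratio = 3/5
= 0.60


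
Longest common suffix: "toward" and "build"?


Word 1: "toward"
Word 2: "build"
Comparing from end:
  Pos -1: 'd' == 'd'
  Pos -2: 'r' != 'l' (stop)
LCS = "d" (length 1)


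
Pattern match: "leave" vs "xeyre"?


Pattern of "leave": [0, 1, 2, 3, 1]
Pattern of "xeyre": [0, 1, 2, 3, 1]
Patterns match
Same pattern = Yes


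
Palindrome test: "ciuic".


Word: "ciuic"
Reversed: "ciuic"
Forward == Backward? ciuic == ciuic
Palindrome = Yes


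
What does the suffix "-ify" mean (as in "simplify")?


Suffix: -ify
Example: simplify (simple + -ify, with a spelling change)
Meaning = to make


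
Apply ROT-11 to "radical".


Word: "radical"
Shift: 11
Each letter → (letter + shift) mod 26:
  'r' (17) + 11 = 2 → 'c'
  'a' (0) + 11 = 11 → 'l'
  'd' (3) + 11 = 14 → 'o'
  'i' (8) + 11 = 19 → 't'
  'c' (2) + 11 = 13 → 'n'
  'a' (0) + 11 = 11 → 'l'
  'l' (11) + 11 = 22 → 'w'
Result = "clotnlw"


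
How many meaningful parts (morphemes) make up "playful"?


Word: "playful"
Morphemes: play + -ful
Each morpheme carries meaning
= 2 morphemes


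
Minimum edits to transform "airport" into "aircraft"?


Word 1: "airport" (length 7)
Word 2: "aircraft" (length 8)
One optimal edit sequence (insert/delete/substitute each cost 1):
  1. keep 'a'
  2. keep 'i'
  3. keep 'r'
  4. insert 'c'  (+1)
  5. substitute 'p' -> 'r'  (+1)
  6. substitute 'o' -> 'a'  (+1)
  7. substitute 'r' -> 'f'  (+1)
  8. keep 't'
Total edit operations: 4
Edit distance = 4


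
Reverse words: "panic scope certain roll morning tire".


Original: "panic scope certain roll morning tire"
Words (1..n): panic | scope | certain | roll | morning | tire
Reversed (n..1): tire | morning | roll | certain | scope | panic
Result = "tire morning roll certain scope panic"


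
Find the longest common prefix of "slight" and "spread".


Word 1: "slight"
Word 2: "spread"
Comparing from start:
  Pos 0: 's' == 's'
  Pos 1: 'l' != 'p' (stop)
LCP = "s" (length 1)


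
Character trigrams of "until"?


Word: "until" (length 5)
Number of trigrams = 5 - 3 + 1 = 3
  Position 0: "unt"
  Position 1: "nti"
  Position 2: "til"
Trigrams = "unt", "nti", "til"


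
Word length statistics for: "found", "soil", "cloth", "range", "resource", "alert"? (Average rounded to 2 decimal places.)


Lengths: "found"=5, "soil"=4, "cloth"=5, "range"=5, "resource"=8, "alert"=5
Sum = 32, Count = 6
Average = 32/6 = 5.33
= avg=5.33, min=4, max=8


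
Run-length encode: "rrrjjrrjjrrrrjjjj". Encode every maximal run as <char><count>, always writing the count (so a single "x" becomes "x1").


String: "rrrjjrrjjrrrrjjjj"
Scanning for consecutive runs:
  'r' x 3
  'j' x 2
  'r' x 2
  'j' x 2
  'r' x 4
  'j' x 4
RLE = "r3j2r2j2r4j4"


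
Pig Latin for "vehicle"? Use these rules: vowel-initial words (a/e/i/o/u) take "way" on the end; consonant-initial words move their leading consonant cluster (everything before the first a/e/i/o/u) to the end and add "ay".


Word: "vehicle"
Starts with consonant(s) → move to end, add 'ay'
Consonant cluster: "v"
Pig Latin = "ehiclevay"


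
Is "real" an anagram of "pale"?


Word 1: "pale" → sorted: aelp
Word 2: "real" → sorted: aelr
Same letters? aelp != aelr
Anagram = No


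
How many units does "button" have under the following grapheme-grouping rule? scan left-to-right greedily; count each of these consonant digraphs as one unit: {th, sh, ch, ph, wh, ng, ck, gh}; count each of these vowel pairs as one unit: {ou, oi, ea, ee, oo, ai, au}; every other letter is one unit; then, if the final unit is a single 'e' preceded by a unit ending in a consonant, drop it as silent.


Word: "button" (6 letters)
Left-to-right scan:
  (1) 'b' (letter)
  (2) 'u' (letter)
  (3) 't' (letter)
  (4) 't' (letter)
  (5) 'o' (letter)
  (6) 'n' (letter)
Units from scan: 6
Sound units = 6 units


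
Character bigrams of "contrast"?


Word: "contrast" (length 8)
Number of bigrams = 8 - 2 + 1 = 7
  Position 0: "co"
  Position 1: "on"
  Position 2: "nt"
  Position 3: "tr"
  Position 4: "ra"
  Position 5: "as"
  Position 6: "st"
Bigrams = "co", "on", "nt", "tr", "ra", "as", "st"


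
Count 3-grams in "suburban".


Word: "suburban" (length 8)
Number of 3-grams = length - 3 + 1 = 8 - 3 + 1
= 6


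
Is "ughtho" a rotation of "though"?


Word: "though", Candidate: "ughtho"
Method: check if candidate is substring of word+word
"thoughthough" contains "ughtho"? Yes
Is rotation = Yes


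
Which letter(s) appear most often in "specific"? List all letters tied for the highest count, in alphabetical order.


Word: "specific"
Letter counts:
  'c': 2
  'e': 1
  'f': 1
  'i': 2
  'p': 1
  's': 1
Maximum count = 2
Most frequent = 'c', 'i' (2 times each)


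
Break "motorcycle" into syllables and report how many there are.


Word: "motorcycle"
Syllable breakdown: mo-tor-cy-cle
Counting: 4 parts
= 4 syllables


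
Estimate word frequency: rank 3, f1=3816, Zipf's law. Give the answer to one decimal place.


Zipf's law: f(r) = f(1) / r
f(1) = 3816
f(3) = 3816 / 3
= 1272.0 occurrences


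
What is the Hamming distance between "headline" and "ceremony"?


Comparing character by character (same length = 8):
  Pos 0: 'h' vs 'c' !=
  Pos 1: 'e' vs 'e' =
  Pos 2: 'a' vs 'r' !=
  Pos 3: 'd' vs 'e' !=
  Pos 4: 'l' vs 'm' !=
  Pos 5: 'i' vs 'o' !=
  Pos 6: 'n' vs 'n' =
  Pos 7: 'e' vs 'y' !=
Hamming distance = 6


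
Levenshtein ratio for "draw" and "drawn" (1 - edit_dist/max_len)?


Word 1: "draw" (length 4)
Word 2: "drawn" (length 5)
One optimal edit sequence:
  1. keep 'd'
  2. keep 'r'
  3. keep 'a'
  4. keep 'w'
  5. insert 'n'  (+1)
Edit distance = 1
Max length = max(4, 5) = 5
Similarity = 1 - 1/5
= 0.8000


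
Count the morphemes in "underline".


Word: "underline"
Morphemes: under- + line
Each morpheme carries meaning
= 2 morphemes


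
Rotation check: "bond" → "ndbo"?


Word: "bond", Candidate: "ndbo"
Method: check if candidate is substring of word+word
"bondbond" contains "ndbo"? Yes
Is rotation = Yes


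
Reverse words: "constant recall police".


Original: "constant recall police"
Words (1..n): constant | recall | police
Reversed (n..1): police | recall | constant
Result = "police recall constant"


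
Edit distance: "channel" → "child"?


Word 1: "channel" (length 7)
Word 2: "child" (length 5)
One optimal edit sequence (insert/delete/substitute each cost 1):
  1. keep 'c'
  2. keep 'h'
  3. delete 'a'  (+1)
  4. delete 'n'  (+1)
  5. substitute 'n' -> 'i'  (+1)
  6. substitute 'e' -> 'l'  (+1)
  7. substitute 'l' -> 'd'  (+1)
Total edit operations: 5
Edit distance = 5


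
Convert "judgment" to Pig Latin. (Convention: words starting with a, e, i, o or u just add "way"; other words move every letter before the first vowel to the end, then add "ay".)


Word: "judgment"
Starts with consonant(s) → move to end, add 'ay'
Consonant cluster: "j"
Pig Latin = "udgmentjay"


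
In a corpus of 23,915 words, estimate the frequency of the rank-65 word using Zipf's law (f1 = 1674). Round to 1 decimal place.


Zipf's law: f(r) = f(1) / r
f(1) = 1674
f(65) = 1674 / 65
= 25.8 occurrences


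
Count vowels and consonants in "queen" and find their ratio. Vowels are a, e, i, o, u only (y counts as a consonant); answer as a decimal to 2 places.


Word: "queen"
Vowels (a,e,i,o,u): 3
Consonants: 2
Ratio = 3/2
= 1.50


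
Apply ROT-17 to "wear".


Word: "wear"
Shift: 17
Each letter → (letter + shift) mod 26:
  'w' (22) + 17 = 13 → 'n'
  'e' (4) + 17 = 21 → 'v'
  'a' (0) + 17 = 17 → 'r'
  'r' (17) + 17 = 8 → 'i'
Result = "nvri"


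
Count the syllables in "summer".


Word: "summer"
Syllable breakdown: sum · mer
Counting: 2 parts
= 2 syllables


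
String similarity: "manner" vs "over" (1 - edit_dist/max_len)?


Word 1: "manner" (length 6)
Word 2: "over" (length 4)
One optimal edit sequence:
  1. delete 'm'  (+1)
  2. delete 'a'  (+1)
  3. substitute 'n' -> 'o'  (+1)
  4. substitute 'n' -> 'v'  (+1)
  5. keep 'e'
  6. keep 'r'
Edit distance = 4
Max length = max(6, 4) = 6
Similarity = 1 - 4/6
= 0.3333


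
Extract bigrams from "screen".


Word: "screen" (length 6)
Number of bigrams = 6 - 2 + 1 = 5
  Position 0: "sc"
  Position 1: "cr"
  Position 2: "re"
  Position 3: "ee"
  Position 4: "en"
Bigrams = "sc", "cr", "re", "ee", "en"


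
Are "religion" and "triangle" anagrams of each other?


Word 1: "religion" → sorted: egiilnor
Word 2: "triangle" → sorted: aegilnrt
Same letters? egiilnor != aegilnrt
Anagram = No


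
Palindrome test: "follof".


Word: "follof"
Reversed: "follof"
Forward == Backward? follof == follof
Palindrome = Yes


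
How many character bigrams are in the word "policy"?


Word: "policy" (length 6)
Number of 2-grams = length - 2 + 1 = 6 - 2 + 1
= 5


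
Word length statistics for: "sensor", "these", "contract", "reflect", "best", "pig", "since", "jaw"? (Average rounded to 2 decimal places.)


Lengths: "sensor"=6, "these"=5, "contract"=8, "reflect"=7, "best"=4, "pig"=3, "since"=5, "jaw"=3
Sum = 41, Count = 8
Average = 41/8 = 5.13
= avg=5.13, min=3, max=8


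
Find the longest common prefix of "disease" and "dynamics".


Word 1: "disease"
Word 2: "dynamics"
Comparing from start:
  Pos 0: 'd' == 'd'
  Pos 1: 'i' != 'y' (stop)
LCP = "d" (length 1)


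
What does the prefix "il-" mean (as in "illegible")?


Prefix: il-
Example: illegible (il- + legible)
Meaning = not


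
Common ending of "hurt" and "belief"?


Word 1: "hurt"
Word 2: "belief"
Comparing from end:
  Pos -1: 't' != 'f' (stop)
LCS = "" (length 0)


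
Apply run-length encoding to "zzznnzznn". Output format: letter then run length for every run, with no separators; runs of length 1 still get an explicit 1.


String: "zzznnzznn"
Scanning for consecutive runs:
  'z' x 3
  'n' x 2
  'z' x 2
  'n' x 2
RLE = "z3n2z2n2"


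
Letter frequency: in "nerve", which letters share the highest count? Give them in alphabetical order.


Word: "nerve"
Letter counts:
  'e': 2
  'n': 1
  'r': 1
  'v': 1
Maximum count = 2
Most frequent = 'e' (2 times each)


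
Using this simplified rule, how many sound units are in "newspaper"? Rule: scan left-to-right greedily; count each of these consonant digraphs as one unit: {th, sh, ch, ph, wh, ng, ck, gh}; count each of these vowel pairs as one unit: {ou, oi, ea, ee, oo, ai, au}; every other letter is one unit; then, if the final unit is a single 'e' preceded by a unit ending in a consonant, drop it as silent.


Word: "newspaper" (9 letters)
Left-to-right scan:
  [1] 'n' (letter)
  [2] 'e' (letter)
  [3] 'w' (letter)
  [4] 's' (letter)
  [5] 'p' (letter)
  [6] 'a' (letter)
  [7] 'p' (letter)
  [8] 'e' (letter)
  [9] 'r' (letter)
Units from scan: 9
Sound units = 9 units


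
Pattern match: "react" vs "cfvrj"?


Pattern of "react": [0, 1, 2, 3, 4]
Pattern of "cfvrj": [0, 1, 2, 3, 4]
Patterns match
Same pattern = Yes


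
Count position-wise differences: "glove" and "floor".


Comparing character by character (same length = 5):
  Pos 0: 'g' vs 'f' !=
  Pos 1: 'l' vs 'l' =
  Pos 2: 'o' vs 'o' =
  Pos 3: 'v' vs 'o' !=
  Pos 4: 'e' vs 'r' !=
Hamming distance = 3


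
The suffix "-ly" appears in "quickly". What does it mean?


Suffix: -ly
Example: quickly = quick + -ly
Meaning = in a manner


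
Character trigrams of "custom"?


Word: "custom" (length 6)
Number of trigrams = 6 - 3 + 1 = 4
  Position 0: "cus"
  Position 1: "ust"
  Position 2: "sto"
  Position 3: "tom"
Trigrams = "cus", "ust", "sto", "tom"


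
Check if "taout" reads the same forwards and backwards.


Word: "taout"
Reversed: "tuoat"
Forward == Backward? taout != tuoat
Palindrome = No


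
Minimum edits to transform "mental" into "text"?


Word 1: "mental" (length 6)
Word 2: "text" (length 4)
One optimal edit sequence (insert/delete/substitute each cost 1):
  1. substitute 'm' -> 't'  (+1)
  2. keep 'e'
  3. substitute 'n' -> 'x'  (+1)
  4. keep 't'
  5. delete 'a'  (+1)
  6. delete 'l'  (+1)
Total edit operations: 4
Edit distance = 4


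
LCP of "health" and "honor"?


Word 1: "health"
Word 2: "honor"
Comparing from start:
  Pos 0: 'h' == 'h'
  Pos 1: 'e' != 'o' (stop)
LCP = "h" (length 1)


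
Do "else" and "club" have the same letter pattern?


Pattern of "else": [0, 1, 2, 0]
Pattern of "club": [0, 1, 2, 3]
Patterns do not match
Same pattern = No


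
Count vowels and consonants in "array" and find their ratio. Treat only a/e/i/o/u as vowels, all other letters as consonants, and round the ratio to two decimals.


Word: "array"
Vowels (a,e,i,o,u): 2
Consonants: 3
Ratio = 2/3
= 0.67


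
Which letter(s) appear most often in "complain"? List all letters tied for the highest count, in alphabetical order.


Word: "complain"
Letter counts:
  'a': 1
  'c': 1
  'i': 1
  'l': 1
  'm': 1
  'n': 1
  'o': 1
  'p': 1
Maximum count = 1
Most frequent = 'a', 'c', 'i', 'l', 'm', 'n', 'o', 'p' (1 time each)


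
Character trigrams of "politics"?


Word: "politics" (length 8)
Number of trigrams = 8 - 3 + 1 = 6
  Position 0: "pol"
  Position 1: "oli"
  Position 2: "lit"
  Position 3: "iti"
  Position 4: "tic"
  Position 5: "ics"
Trigrams = "pol", "oli", "lit", "iti", "tic", "ics"


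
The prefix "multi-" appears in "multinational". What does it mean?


Prefix: multi-
As in: multinational -> multi- + national
Meaning = many


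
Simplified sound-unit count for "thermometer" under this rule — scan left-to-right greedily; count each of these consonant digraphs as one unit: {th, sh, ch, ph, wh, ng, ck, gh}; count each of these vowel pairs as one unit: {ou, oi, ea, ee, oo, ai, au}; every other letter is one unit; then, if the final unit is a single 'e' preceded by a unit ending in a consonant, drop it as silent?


Word: "thermometer" (11 letters)
Left-to-right scan:
  (1) 'th' (digraph)
  (2) 'e' (letter)
  (3) 'r' (letter)
  (4) 'm' (letter)
  (5) 'o' (letter)
  (6) 'm' (letter)
  (7) 'e' (letter)
  (8) 't' (letter)
  (9) 'e' (letter)
  (10) 'r' (letter)
Units from scan: 10
Sound units = 10 units


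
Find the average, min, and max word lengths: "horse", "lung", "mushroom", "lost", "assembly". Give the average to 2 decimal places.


Lengths: "horse"=5, "lung"=4, "mushroom"=8, "lost"=4, "assembly"=8
Sum = 29, Count = 5
Average = 29/5 = 5.80
= avg=5.80, min=4, max=8


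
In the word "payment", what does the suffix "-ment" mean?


Suffix: -ment
Example: payment = pay + -ment
Meaning = result of action


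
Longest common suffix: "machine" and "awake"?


Word 1: "machine"
Word 2: "awake"
Comparing from end:
  Pos -1: 'e' == 'e'
  Pos -2: 'n' != 'k' (stop)
LCS = "e" (length 1)


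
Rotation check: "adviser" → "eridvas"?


Word: "adviser", Candidate: "eridvas"
Method: check if candidate is substring of word+word
"adviseradviser" contains "eridvas"? No
Is rotation = No


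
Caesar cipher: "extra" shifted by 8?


Word: "extra"
Shift: 8
Each letter → (letter + shift) mod 26:
  'e' (4) + 8 = 12 → 'm'
  'x' (23) + 8 = 5 → 'f'
  't' (19) + 8 = 1 → 'b'
  'r' (17) + 8 = 25 → 'z'
  'a' (0) + 8 = 8 → 'i'
Result = "mfbzi"


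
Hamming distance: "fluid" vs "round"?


Comparing character by character (same length = 5):
  Pos 0: 'f' vs 'r' !=
  Pos 1: 'l' vs 'o' !=
  Pos 2: 'u' vs 'u' =
  Pos 3: 'i' vs 'n' !=
  Pos 4: 'd' vs 'd' =
Hamming distance = 3


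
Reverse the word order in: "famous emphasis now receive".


Original: "famous emphasis now receive"
Words (1..n): famous | emphasis | now | receive
Reversed (n..1): receive | now | emphasis | famous
Result = "receive now emphasis famous"


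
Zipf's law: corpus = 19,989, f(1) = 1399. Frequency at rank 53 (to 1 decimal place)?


Zipf's law: f(r) = f(1) / r
f(1) = 1399
f(53) = 1399 / 53
= 26.4 occurrences


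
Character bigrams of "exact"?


Word: "exact" (length 5)
Number of bigrams = 5 - 2 + 1 = 4
  Position 0: "ex"
  Position 1: "xa"
  Position 2: "ac"
  Position 3: "ct"
Bigrams = "ex", "xa", "ac", "ct"


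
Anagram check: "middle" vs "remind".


Word 1: "middle" → sorted: ddeilm
Word 2: "remind" → sorted: deimnr
Same letters? ddeilm != deimnr
Anagram = No


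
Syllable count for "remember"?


Word: "remember"
Syllable breakdown: re / mem / ber
Counting: 3 parts
= 3 syllables


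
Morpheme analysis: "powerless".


Word: "powerless"
Morphemes: power + -less
Each morpheme carries meaning
= 2 morphemes


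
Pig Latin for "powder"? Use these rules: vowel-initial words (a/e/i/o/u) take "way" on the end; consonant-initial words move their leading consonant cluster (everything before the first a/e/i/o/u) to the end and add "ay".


Word: "powder"
Starts with consonant(s) → move to end, add 'ay'
Consonant cluster: "p"
Pig Latin = "owderpay"


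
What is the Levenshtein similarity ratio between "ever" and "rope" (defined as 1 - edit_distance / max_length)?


Word 1: "ever" (length 4)
Word 2: "rope" (length 4)
One optimal edit sequence:
  1. substitute 'e' -> 'r'  (+1)
  2. substitute 'v' -> 'o'  (+1)
  3. substitute 'e' -> 'p'  (+1)
  4. substitute 'r' -> 'e'  (+1)
Edit distance = 4
Max length = max(4, 4) = 4
Similarity = 1 - 4/4
= 0.0000


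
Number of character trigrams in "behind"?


Word: "behind" (length 6)
Number of 3-grams = length - 3 + 1 = 6 - 3 + 1
= 4


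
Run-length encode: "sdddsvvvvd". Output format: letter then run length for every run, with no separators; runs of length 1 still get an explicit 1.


String: "sdddsvvvvd"
Scanning for consecutive runs:
  's' x 1
  'd' x 3
  's' x 1
  'v' x 4
  'd' x 1
RLE = "s1d3s1v4d1"


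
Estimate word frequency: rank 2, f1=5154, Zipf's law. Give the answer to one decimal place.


Zipf's law: f(r) = f(1) / r
f(1) = 5154
f(2) = 5154 / 2
= 2577.0 occurrences


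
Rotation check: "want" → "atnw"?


Word: "want", Candidate: "atnw"
Method: check if candidate is substring of word+word
"wantwant" contains "atnw"? No
Is rotation = No


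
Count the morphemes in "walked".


Word: "walked"
Morphemes: walk | -ed
Each morpheme carries meaning
= 2 morphemes


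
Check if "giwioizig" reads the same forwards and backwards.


Word: "giwioizig"
Reversed: "gizioiwig"
Forward == Backward? giwioizig != gizioiwig
Palindrome = No


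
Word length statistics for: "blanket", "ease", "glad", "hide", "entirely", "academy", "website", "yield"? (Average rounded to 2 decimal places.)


Lengths: "blanket"=7, "ease"=4, "glad"=4, "hide"=4, "entirely"=8, "academy"=7, "website"=7, "yield"=5
Sum = 46, Count = 8
Average = 46/8 = 5.75
= avg=5.75, min=4, max=8


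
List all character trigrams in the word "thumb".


Word: "thumb" (length 5)
Number of trigrams = 5 - 3 + 1 = 3
  Position 0: "thu"
  Position 1: "hum"
  Position 2: "umb"
Trigrams = "thu", "hum", "umb"


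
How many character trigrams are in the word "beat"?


Word: "beat" (length 4)
Number of 3-grams = length - 3 + 1 = 4 - 3 + 1
= 2


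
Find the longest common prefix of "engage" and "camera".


Word 1: "engage"
Word 2: "camera"
Comparing from start:
  Pos 0: 'e' != 'c' (stop)
LCP = "" (length 0)


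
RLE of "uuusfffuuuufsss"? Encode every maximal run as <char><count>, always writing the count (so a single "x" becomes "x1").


String: "uuusfffuuuufsss"
Scanning for consecutive runs:
  'u' x 3
  's' x 1
  'f' x 3
  'u' x 4
  'f' x 1
  's' x 3
RLE = "u3s1f3u4f1s3"


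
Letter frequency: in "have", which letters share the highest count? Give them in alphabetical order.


Word: "have"
Letter counts:
  'a': 1
  'e': 1
  'h': 1
  'v': 1
Maximum count = 1
Most frequent = 'a', 'e', 'h', 'v' (1 time each)


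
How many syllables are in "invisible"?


Word: "invisible"
Syllable breakdown: in | vis | i | ble
Counting: 4 parts
= 4 syllables


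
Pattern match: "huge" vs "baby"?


Pattern of "huge": [0, 1, 2, 3]
Pattern of "baby": [0, 1, 0, 2]
Patterns do not match
Same pattern = No


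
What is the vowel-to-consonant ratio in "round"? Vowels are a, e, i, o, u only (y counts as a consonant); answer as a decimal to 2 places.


Word: "round"
Vowels (a,e,i,o,u): 2
Consonants: 3
Ratio = 2/3
= 0.67


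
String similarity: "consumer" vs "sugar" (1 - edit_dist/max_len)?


Word 1: "consumer" (length 8)
Word 2: "sugar" (length 5)
One optimal edit sequence:
  1. delete 'c'  (+1)
  2. delete 'o'  (+1)
  3. delete 'n'  (+1)
  4. keep 's'
  5. keep 'u'
  6. substitute 'm' -> 'g'  (+1)
  7. substitute 'e' -> 'a'  (+1)
  8. keep 'r'
Edit distance = 5
Max length = max(8, 5) = 8
Similarity = 1 - 5/8
= 0.3750


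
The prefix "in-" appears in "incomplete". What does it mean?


Prefix: in-
Example: incomplete = in- + complete
Meaning = not / into


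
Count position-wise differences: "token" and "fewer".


Comparing character by character (same length = 5):
  Pos 0: 't' vs 'f' !=
  Pos 1: 'o' vs 'e' !=
  Pos 2: 'k' vs 'w' !=
  Pos 3: 'e' vs 'e' =
  Pos 4: 'n' vs 'r' !=
Hamming distance = 4


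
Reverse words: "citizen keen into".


Original: "citizen keen into"
Words (1..n): citizen | keen | into
Reversed (n..1): into | keen | citizen
Result = "into keen citizen"


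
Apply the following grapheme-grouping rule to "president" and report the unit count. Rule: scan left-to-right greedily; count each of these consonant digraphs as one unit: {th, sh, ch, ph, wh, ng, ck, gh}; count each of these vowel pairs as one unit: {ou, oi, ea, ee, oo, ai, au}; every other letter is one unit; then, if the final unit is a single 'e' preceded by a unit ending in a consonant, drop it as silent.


Word: "president" (9 letters)
Left-to-right scan:
  1. 'p' (letter)
  2. 'r' (letter)
  3. 'e' (letter)
  4. 's' (letter)
  5. 'i' (letter)
  6. 'd' (letter)
  7. 'e' (letter)
  8. 'n' (letter)
  9. 't' (letter)
Units from scan: 9
Sound units = 9 units


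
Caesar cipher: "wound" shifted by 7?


Word: "wound"
Shift: 7
Each letter → (letter + shift) mod 26:
  'w' (22) + 7 = 3 → 'd'
  'o' (14) + 7 = 21 → 'v'
  'u' (20) + 7 = 1 → 'b'
  'n' (13) + 7 = 20 → 'u'
  'd' (3) + 7 = 10 → 'k'
Result = "dvbuk"


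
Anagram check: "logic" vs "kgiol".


Word 1: "logic" → sorted: cgilo
Word 2: "kgiol" → sorted: giklo
Same letters? cgilo != giklo
Anagram = No


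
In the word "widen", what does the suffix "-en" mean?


Suffix: -en
Example: widen = wide + -en, with a spelling change
Meaning = to make / become


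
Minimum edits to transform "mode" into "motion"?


Word 1: "mode" (length 4)
Word 2: "motion" (length 6)
One optimal edit sequence (insert/delete/substitute each cost 1):
  1. keep 'm'
  2. keep 'o'
  3. insert 't'  (+1)
  4. insert 'i'  (+1)
  5. substitute 'd' -> 'o'  (+1)
  6. substitute 'e' -> 'n'  (+1)
Total edit operations: 4
Edit distance = 4


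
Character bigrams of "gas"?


Word: "gas" (length 3)
Number of bigrams = 3 - 2 + 1 = 2
  Position 0: "ga"
  Position 1: "as"
Bigrams = "ga", "as"


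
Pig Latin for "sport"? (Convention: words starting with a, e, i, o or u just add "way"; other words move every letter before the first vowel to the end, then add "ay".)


Word: "sport"
Starts with consonant(s) → move to end, add 'ay'
Consonant cluster: "sp"
Pig Latin = "ortspay"


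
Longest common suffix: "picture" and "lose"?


Word 1: "picture"
Word 2: "lose"
Comparing from end:
  Pos -1: 'e' == 'e'
  Pos -2: 'r' != 's' (stop)
LCS = "e" (length 1)


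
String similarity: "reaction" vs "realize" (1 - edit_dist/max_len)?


Word 1: "reaction" (length 8)
Word 2: "realize" (length 7)
One optimal edit sequence:
  1. keep 'r'
  2. keep 'e'
  3. keep 'a'
  4. delete 'c'  (+1)
  5. substitute 't' -> 'l'  (+1)
  6. keep 'i'
  7. substitute 'o' -> 'z'  (+1)
  8. substitute 'n' -> 'e'  (+1)
Edit distance = 4
Max length = max(8, 7) = 8
Similarity = 1 - 4/8
= 0.5000


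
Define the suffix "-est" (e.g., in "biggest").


Suffix: -est
Example: biggest = big + -est, with a spelling change
Meaning = most


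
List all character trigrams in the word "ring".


Word: "ring" (length 4)
Number of trigrams = 4 - 3 + 1 = 2
  Position 0: "rin"
  Position 1: "ing"
Trigrams = "rin", "ing"


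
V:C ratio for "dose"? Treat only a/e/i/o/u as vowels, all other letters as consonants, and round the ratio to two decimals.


Word: "dose"
Vowels (a,e,i,o,u): 2
Consonants: 2
Ratio = 2/2
= 1.00


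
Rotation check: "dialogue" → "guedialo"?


Word: "dialogue", Candidate: "guedialo"
Method: check if candidate is substring of word+word
"dialoguedialogue" contains "guedialo"? Yes
Is rotation = Yes
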